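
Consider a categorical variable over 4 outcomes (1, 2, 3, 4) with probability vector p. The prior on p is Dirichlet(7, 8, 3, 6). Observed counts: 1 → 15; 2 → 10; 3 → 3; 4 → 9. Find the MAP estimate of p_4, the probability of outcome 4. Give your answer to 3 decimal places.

MAP estimate: 0.246

The posterior is Dirichlet(αᵢ + nᵢ) = Dirichlet(22, 18, 6, 15).
For a Dirichlet(a₁,…,a_K) with all aᵢ > 1, the mode has j-th component (aⱼ − 1)/(Σaᵢ − K).
Here Σaᵢ = 61 and K = 4, so p_4 = (15 − 1)/(61 − 4) = 14/57 ≈ 0.246.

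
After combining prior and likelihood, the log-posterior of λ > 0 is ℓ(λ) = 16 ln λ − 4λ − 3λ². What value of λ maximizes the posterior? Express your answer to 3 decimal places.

λ̂_MAP = 1.333

ℓ'(λ) = 16/λ − 4 − 6λ. Setting this to zero and multiplying by λ: 6λ² + 4λ − 16 = 0.
λ = (−4 + √(4² + 4·6·16)) / (2·6) = (−4 + √400) / 12 = (−4 + 20)/12 = 4/3.
ℓ''(λ) = −16/λ² − 6 < 0, confirming a maximum.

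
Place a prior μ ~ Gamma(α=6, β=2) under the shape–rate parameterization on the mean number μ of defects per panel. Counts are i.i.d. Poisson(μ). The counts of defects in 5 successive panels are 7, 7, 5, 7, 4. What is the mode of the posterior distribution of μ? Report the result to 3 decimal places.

Σxᵢ = 7+7+5+7+4 = 30, with n = 5.
Posterior ∝ μ^5e^(−2μ) · μ^30e^(−5μ) = μ^35e^(−7μ), i.e. Gamma(shape=36, rate=7).
The mode of a Gamma(a, b) with a ≥ 1 (shape–rate) is (a−1)/b = 35/7 ≈ 5.000.

μ̂_MAP = 5.000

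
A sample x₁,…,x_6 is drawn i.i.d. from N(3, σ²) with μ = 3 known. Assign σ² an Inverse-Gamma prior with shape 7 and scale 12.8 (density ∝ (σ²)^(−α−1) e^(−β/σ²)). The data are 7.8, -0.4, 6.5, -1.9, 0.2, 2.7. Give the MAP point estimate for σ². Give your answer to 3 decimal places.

σ̂²_MAP = 4.745

Sum of squared deviations about the known mean: SS = (7.8−3)² + (-0.4−3)² + (6.5−3)² + (-1.9−3)² + (0.2−3)² + (2.7−3)² = 78.79.
The Normal likelihood contributes (σ²)^(−n/2) exp(−SS/(2σ²)), so the posterior is Inverse-Gamma(α + n/2, β + SS/2) = Inverse-Gamma(10, 52.195).
The mode of Inverse-Gamma(a, b) is b/(a+1) = 52.195/11 ≈ 4.745.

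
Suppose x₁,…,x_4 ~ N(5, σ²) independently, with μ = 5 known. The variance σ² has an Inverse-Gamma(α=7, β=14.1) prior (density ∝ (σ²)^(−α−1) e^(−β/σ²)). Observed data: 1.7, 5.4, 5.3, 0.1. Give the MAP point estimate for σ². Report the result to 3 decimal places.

σ̂²_MAP = 3.168

Sum of squared deviations about the known mean: SS = (1.7−5)² + (5.4−5)² + (5.3−5)² + (0.1−5)² = 35.15.
The Normal likelihood contributes (σ²)^(−n/2) exp(−SS/(2σ²)), so the posterior is Inverse-Gamma(α + n/2, β + SS/2) = Inverse-Gamma(9, 31.675).
The mode of Inverse-Gamma(a, b) is b/(a+1) = 31.675/10 ≈ 3.168.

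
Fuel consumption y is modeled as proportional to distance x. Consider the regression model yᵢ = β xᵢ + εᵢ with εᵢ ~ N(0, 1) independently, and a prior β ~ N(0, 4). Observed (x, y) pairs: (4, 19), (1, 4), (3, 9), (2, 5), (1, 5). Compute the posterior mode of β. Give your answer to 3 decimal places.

β̂_MAP = 3.904

log p(β | y) = −Σ(yᵢ − βxᵢ)²/(2·1) − β²/(2·4) + const.
Setting the derivative to zero: Σxᵢ(yᵢ − βxᵢ)/1 − β/4 = 0, so β = Σxᵢyᵢ / (Σxᵢ² + σ²/τ²).
Σxᵢyᵢ = 4·19 + 1·4 + 3·9 + 2·5 + 1·5 = 122; Σxᵢ² = 31; σ²/τ² = 0.25.
β̂_MAP = 122 / (31 + 0.25) = 122/31.25 ≈ 3.904.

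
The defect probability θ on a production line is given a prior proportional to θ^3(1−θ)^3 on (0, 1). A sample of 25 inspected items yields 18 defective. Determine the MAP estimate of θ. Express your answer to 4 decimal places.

θ̂_MAP = 0.6774

The prior density ∝ θ^3(1−θ)^3 is the kernel of Beta(4, 4).
Data: 18 successes in 25 trials. The binomial likelihood contributes θ^18(1−θ)^7, so the posterior is Beta(4+18, 4+7) = Beta(22, 11).
For Beta(a, b) with a, b > 1 the mode is (a−1)/(a+b−2) = 21/31 ≈ 0.6774.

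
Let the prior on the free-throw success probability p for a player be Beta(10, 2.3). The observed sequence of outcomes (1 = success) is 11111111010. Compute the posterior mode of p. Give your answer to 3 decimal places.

p̂_MAP = 0.845

Prior: Beta(10, 2.3).
Data: 9 successes in 11 trials (from the sequence). The binomial likelihood contributes p^9(1−p)^2, so the posterior is Beta(10+9, 2.3+2) = Beta(19, 4.3).
For Beta(a, b) with a, b > 1 the mode is (a−1)/(a+b−2) = 18/21.3 ≈ 0.845.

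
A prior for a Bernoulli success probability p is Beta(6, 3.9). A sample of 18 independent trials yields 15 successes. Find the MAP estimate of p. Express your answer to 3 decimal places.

p̂_MAP = 0.772

Prior: Beta(6, 3.9).
Data: 15 successes in 18 trials. The binomial likelihood contributes p^15(1−p)^3, so the posterior is Beta(6+15, 3.9+3) = Beta(21, 6.9).
For Beta(a, b) with a, b > 1 the mode is (a−1)/(a+b−2) = 20/25.9 ≈ 0.772.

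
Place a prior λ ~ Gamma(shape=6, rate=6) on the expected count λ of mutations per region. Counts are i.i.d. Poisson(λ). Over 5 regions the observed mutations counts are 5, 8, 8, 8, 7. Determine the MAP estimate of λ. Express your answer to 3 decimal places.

Σxᵢ = 5+8+8+8+7 = 36, with n = 5.
Posterior ∝ λ^5e^(−6λ) · λ^36e^(−5λ) = λ^41e^(−11λ), i.e. Gamma(shape=42, rate=11).
The mode of a Gamma(a, b) with a ≥ 1 (shape–rate) is (a−1)/b = 41/11 ≈ 3.727.

λ̂_MAP = 3.727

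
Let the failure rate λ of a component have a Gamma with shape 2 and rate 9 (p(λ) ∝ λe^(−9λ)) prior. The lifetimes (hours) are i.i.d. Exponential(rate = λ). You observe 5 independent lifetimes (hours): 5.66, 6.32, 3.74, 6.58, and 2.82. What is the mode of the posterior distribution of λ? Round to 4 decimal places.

The Exponential(rate=λ) likelihood is ∝ λ^n e^(−λΣtᵢ). Here n = 5 and Σtᵢ = 5.66 + 6.32 + 3.74 + 6.58 + 2.82 = 25.12.
Posterior ∝ λe^(−9λ) · λ^5e^(−25.12λ) = λ^6e^(−34.12λ), i.e. Gamma(7, 34.12).
Mode = (a−1)/b = 6/34.12 ≈ 0.1758.

λ̂_MAP = 0.1758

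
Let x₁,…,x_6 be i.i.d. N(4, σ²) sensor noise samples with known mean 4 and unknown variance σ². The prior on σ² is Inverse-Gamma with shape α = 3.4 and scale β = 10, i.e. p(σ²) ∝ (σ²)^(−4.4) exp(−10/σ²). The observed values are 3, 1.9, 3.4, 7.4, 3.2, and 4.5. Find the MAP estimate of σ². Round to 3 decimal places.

σ̂²_MAP = 2.582

Sum of squared deviations about the known mean: SS = (3−4)² + (1.9−4)² + (3.4−4)² + (7.4−4)² + (3.2−4)² + (4.5−4)² = 18.22.
The Normal likelihood contributes (σ²)^(−n/2) exp(−SS/(2σ²)), so the posterior is Inverse-Gamma(α + n/2, β + SS/2) = Inverse-Gamma(6.4, 19.11).
The mode of Inverse-Gamma(a, b) is b/(a+1) = 19.11/7.4 ≈ 2.582.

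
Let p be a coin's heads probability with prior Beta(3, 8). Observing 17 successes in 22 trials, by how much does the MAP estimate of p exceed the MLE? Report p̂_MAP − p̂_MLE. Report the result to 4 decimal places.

Posterior is Beta(20, 13); MAP = (20−1)/(33−2) = 19/31 ≈ 0.61290.
MLE ignores the prior: p̂_MLE = k/n = 17/22 ≈ 0.77273.
Difference = 19/31 − 17/22 = -109/682 ≈ -0.1598.

MAP − MLE = -0.1598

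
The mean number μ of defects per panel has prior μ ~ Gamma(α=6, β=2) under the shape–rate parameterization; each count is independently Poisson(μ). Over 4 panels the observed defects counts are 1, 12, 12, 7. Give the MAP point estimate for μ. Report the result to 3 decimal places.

μ̂_MAP = 6.167

Σxᵢ = 1+12+12+7 = 32, with n = 4.
Posterior ∝ μ^5e^(−2μ) · μ^32e^(−4μ) = μ^37e^(−6μ), i.e. Gamma(shape=38, rate=6).
The mode of a Gamma(a, b) with a ≥ 1 (shape–rate) is (a−1)/b = 37/6 ≈ 6.167.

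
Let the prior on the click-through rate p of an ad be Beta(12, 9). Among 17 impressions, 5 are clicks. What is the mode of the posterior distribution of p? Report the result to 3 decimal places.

p̂_MAP = 0.444

Prior: Beta(12, 9).
Data: 5 successes in 17 trials. The binomial likelihood contributes p^5(1−p)^12, so the posterior is Beta(12+5, 9+12) = Beta(17, 21).
For Beta(a, b) with a, b > 1 the mode is (a−1)/(a+b−2) = 16/36 ≈ 0.444.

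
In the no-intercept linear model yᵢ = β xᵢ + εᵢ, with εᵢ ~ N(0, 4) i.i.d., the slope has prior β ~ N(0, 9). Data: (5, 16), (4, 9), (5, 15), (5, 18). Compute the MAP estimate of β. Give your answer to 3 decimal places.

log p(β | y) = −Σ(yᵢ − βxᵢ)²/(2·4) − β²/(2·9) + const.
Setting the derivative to zero: Σxᵢ(yᵢ − βxᵢ)/4 − β/9 = 0, so β = Σxᵢyᵢ / (Σxᵢ² + σ²/τ²).
Σxᵢyᵢ = 5·16 + 4·9 + 5·15 + 5·18 = 281; Σxᵢ² = 91; σ²/τ² = 4/9.
β̂_MAP = 281 / (91 + 4/9) = 281/(823/9) = 2529/823 ≈ 3.073.

β̂_MAP = 3.073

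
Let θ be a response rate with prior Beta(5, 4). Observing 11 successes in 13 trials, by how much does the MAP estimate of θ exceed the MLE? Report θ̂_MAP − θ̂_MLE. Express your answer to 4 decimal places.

Posterior is Beta(16, 6); MAP = (16−1)/(22−2) = 15/20 ≈ 0.75000.
MLE ignores the prior: θ̂_MLE = k/n = 11/13 ≈ 0.84615.
Difference = 15/20 − 11/13 = -5/52 ≈ -0.0962.

MAP − MLE = -0.0962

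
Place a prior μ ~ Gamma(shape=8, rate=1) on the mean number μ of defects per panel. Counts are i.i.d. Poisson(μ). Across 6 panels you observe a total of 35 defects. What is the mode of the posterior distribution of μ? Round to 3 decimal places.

Σxᵢ = 35, n = 6.
Posterior ∝ μ^7e^(−1μ) · μ^35e^(−6μ) = μ^42e^(−7μ), i.e. Gamma(shape=43, rate=7).
The mode of a Gamma(a, b) with a ≥ 1 (shape–rate) is (a−1)/b = 42/7 ≈ 6.000.

μ̂_MAP = 6.000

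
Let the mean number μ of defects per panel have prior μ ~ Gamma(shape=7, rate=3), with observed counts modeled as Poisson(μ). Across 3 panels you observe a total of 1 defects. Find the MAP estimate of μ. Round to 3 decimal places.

μ̂_MAP = 1.167

Σxᵢ = 1, n = 3.
Posterior ∝ μ^6e^(−3μ) · μe^(−3μ) = μ^7e^(−6μ), i.e. Gamma(shape=8, rate=6).
The mode of a Gamma(a, b) with a ≥ 1 (shape–rate) is (a−1)/b = 7/6 ≈ 1.167.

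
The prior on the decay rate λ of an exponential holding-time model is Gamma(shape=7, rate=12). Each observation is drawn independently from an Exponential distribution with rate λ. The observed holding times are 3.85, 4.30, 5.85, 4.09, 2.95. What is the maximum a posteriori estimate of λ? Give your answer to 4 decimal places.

λ̂_MAP = 0.3329

The Exponential(rate=λ) likelihood is ∝ λ^n e^(−λΣtᵢ). Here n = 5 and Σtᵢ = 3.85 + 4.30 + 5.85 + 4.09 + 2.95 = 21.04.
Posterior ∝ λ^6e^(−12λ) · λ^5e^(−21.04λ) = λ^11e^(−33.04λ), i.e. Gamma(12, 33.04).
Mode = (a−1)/b = 11/33.04 ≈ 0.3329.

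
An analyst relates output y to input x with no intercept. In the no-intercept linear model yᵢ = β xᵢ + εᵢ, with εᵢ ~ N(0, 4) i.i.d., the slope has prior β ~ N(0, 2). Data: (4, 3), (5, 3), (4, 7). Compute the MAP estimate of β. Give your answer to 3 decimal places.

β̂_MAP = 0.932

log p(β | y) = −Σ(yᵢ − βxᵢ)²/(2·4) − β²/(2·2) + const.
Setting the derivative to zero: Σxᵢ(yᵢ − βxᵢ)/4 − β/2 = 0, so β = Σxᵢyᵢ / (Σxᵢ² + σ²/τ²).
Σxᵢyᵢ = 4·3 + 5·3 + 4·7 = 55; Σxᵢ² = 57; σ²/τ² = 2.
β̂_MAP = 55 / (57 + 2) = 55/59 ≈ 0.932.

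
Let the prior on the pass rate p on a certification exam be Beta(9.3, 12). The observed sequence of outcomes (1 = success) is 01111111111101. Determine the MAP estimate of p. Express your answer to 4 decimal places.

p̂_MAP = 0.6096

Prior: Beta(9.3, 12).
Data: 12 successes in 14 trials (from the sequence). The binomial likelihood contributes p^12(1−p)^2, so the posterior is Beta(9.3+12, 12+2) = Beta(21.3, 14).
For Beta(a, b) with a, b > 1 the mode is (a−1)/(a+b−2) = 20.3/33.3 ≈ 0.6096.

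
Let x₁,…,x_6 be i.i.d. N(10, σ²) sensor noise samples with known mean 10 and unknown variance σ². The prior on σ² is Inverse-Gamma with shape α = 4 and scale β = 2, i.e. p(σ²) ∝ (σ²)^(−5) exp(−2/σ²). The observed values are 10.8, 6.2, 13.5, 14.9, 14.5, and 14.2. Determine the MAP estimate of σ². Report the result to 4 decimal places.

Sum of squared deviations about the known mean: SS = (10.8−10)² + (6.2−10)² + (13.5−10)² + (14.9−10)² + (14.5−10)² + (14.2−10)² = 89.23.
The Normal likelihood contributes (σ²)^(−n/2) exp(−SS/(2σ²)), so the posterior is Inverse-Gamma(α + n/2, β + SS/2) = Inverse-Gamma(7, 46.615).
The mode of Inverse-Gamma(a, b) is b/(a+1) = 46.615/8 ≈ 5.8269.

σ̂²_MAP = 5.8269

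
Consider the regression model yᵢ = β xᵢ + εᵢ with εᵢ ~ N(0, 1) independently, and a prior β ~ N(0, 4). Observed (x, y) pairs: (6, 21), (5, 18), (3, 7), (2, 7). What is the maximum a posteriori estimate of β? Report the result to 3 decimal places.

log p(β | y) = −Σ(yᵢ − βxᵢ)²/(2·1) − β²/(2·4) + const.
Setting the derivative to zero: Σxᵢ(yᵢ − βxᵢ)/1 − β/4 = 0, so β = Σxᵢyᵢ / (Σxᵢ² + σ²/τ²).
Σxᵢyᵢ = 6·21 + 5·18 + 3·7 + 2·7 = 251; Σxᵢ² = 74; σ²/τ² = 0.25.
β̂_MAP = 251 / (74 + 0.25) = 251/74.25 ≈ 3.380.

β̂_MAP = 3.380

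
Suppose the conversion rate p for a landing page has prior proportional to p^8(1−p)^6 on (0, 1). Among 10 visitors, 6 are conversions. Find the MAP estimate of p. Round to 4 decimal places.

p̂_MAP = 0.5833

The prior density ∝ p^8(1−p)^6 is the kernel of Beta(9, 7).
Data: 6 successes in 10 trials. The binomial likelihood contributes p^6(1−p)^4, so the posterior is Beta(9+6, 7+4) = Beta(15, 11).
For Beta(a, b) with a, b > 1 the mode is (a−1)/(a+b−2) = 14/24 ≈ 0.5833.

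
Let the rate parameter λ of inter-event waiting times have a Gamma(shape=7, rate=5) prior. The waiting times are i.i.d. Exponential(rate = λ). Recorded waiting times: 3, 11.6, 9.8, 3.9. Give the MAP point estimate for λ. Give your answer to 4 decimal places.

λ̂_MAP = 0.3003

The Exponential(rate=λ) likelihood is ∝ λ^n e^(−λΣtᵢ). Here n = 4 and Σtᵢ = 3 + 11.6 + 9.8 + 3.9 = 28.3.
Posterior ∝ λ^6e^(−5λ) · λ^4e^(−28.3λ) = λ^10e^(−33.3λ), i.e. Gamma(11, 33.3).
Mode = (a−1)/b = 10/33.3 ≈ 0.3003.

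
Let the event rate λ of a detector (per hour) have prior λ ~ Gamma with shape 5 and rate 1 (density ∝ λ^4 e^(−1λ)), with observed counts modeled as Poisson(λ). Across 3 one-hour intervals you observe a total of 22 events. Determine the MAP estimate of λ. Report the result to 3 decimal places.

Σxᵢ = 22, n = 3.
Posterior ∝ λ^4e^(−1λ) · λ^22e^(−3λ) = λ^26e^(−4λ), i.e. Gamma(shape=27, rate=4).
The mode of a Gamma(a, b) with a ≥ 1 (shape–rate) is (a−1)/b = 26/4 ≈ 6.500.

λ̂_MAP = 6.500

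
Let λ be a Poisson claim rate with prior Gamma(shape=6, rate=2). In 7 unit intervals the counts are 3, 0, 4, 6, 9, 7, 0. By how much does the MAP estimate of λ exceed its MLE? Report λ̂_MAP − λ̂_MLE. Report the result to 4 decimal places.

MAP − MLE = -0.3651

Σxᵢ = 29. Posterior is Gamma(35, 9); MAP = (35−1)/9 = 34/9 ≈ 3.77778.
MLE = x̄ = 29/7 ≈ 4.14286.
Difference = 34/9 − 29/7 = -23/63 ≈ -0.3651.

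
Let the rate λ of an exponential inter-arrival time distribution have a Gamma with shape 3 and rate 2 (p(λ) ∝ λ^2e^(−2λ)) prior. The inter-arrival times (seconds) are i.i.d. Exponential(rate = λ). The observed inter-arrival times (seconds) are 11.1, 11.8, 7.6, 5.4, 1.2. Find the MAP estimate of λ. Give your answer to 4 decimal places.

λ̂_MAP = 0.1790

The Exponential(rate=λ) likelihood is ∝ λ^n e^(−λΣtᵢ). Here n = 5 and Σtᵢ = 11.1 + 11.8 + 7.6 + 5.4 + 1.2 = 37.1.
Posterior ∝ λ^2e^(−2λ) · λ^5e^(−37.1λ) = λ^7e^(−39.1λ), i.e. Gamma(8, 39.1).
Mode = (a−1)/b = 7/39.1 ≈ 0.1790.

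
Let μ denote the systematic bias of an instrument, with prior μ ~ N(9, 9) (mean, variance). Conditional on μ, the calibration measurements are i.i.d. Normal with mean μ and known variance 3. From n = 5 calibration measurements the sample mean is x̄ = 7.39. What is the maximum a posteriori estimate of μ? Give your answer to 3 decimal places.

n = 5, x̄ = 7.39.
For a Normal prior and Normal likelihood with known variance, the posterior is Normal; its mode equals its mean, the precision-weighted average.
Prior precision 1/σ₀² = 1/9; data precision n/σ² = 5/3.
μ̂ = ((1/9)·9 + (5/3)·7.39) / (1/9 + 5/3) = (799/60)/(16/9) = 7.490625 ≈ 7.491.

μ̂_MAP = 7.491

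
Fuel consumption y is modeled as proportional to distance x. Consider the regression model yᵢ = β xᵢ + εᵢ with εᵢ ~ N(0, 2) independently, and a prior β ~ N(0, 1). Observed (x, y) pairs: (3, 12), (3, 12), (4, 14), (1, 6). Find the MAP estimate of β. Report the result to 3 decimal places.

log p(β | y) = −Σ(yᵢ − βxᵢ)²/(2·2) − β²/(2·1) + const.
Setting the derivative to zero: Σxᵢ(yᵢ − βxᵢ)/2 − β/1 = 0, so β = Σxᵢyᵢ / (Σxᵢ² + σ²/τ²).
Σxᵢyᵢ = 3·12 + 3·12 + 4·14 + 1·6 = 134; Σxᵢ² = 35; σ²/τ² = 2.
β̂_MAP = 134 / (35 + 2) = 134/37 ≈ 3.622.

β̂_MAP = 3.622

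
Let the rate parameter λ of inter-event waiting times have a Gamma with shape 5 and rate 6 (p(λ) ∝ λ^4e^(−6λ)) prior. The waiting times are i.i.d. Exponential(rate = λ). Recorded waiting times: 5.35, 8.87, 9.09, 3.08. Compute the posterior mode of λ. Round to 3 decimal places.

λ̂_MAP = 0.247

The Exponential(rate=λ) likelihood is ∝ λ^n e^(−λΣtᵢ). Here n = 4 and Σtᵢ = 5.35 + 8.87 + 9.09 + 3.08 = 26.39.
Posterior ∝ λ^4e^(−6λ) · λ^4e^(−26.39λ) = λ^8e^(−32.39λ), i.e. Gamma(9, 32.39).
Mode = (a−1)/b = 8/32.39 ≈ 0.247.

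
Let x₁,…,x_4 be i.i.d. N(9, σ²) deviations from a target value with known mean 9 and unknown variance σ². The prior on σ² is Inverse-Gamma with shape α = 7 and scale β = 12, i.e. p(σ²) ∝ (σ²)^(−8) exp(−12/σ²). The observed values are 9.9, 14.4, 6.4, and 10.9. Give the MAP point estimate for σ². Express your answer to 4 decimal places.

σ̂²_MAP = 3.2170

Sum of squared deviations about the known mean: SS = (9.9−9)² + (14.4−9)² + (6.4−9)² + (10.9−9)² = 40.34.
The Normal likelihood contributes (σ²)^(−n/2) exp(−SS/(2σ²)), so the posterior is Inverse-Gamma(α + n/2, β + SS/2) = Inverse-Gamma(9, 32.17).
The mode of Inverse-Gamma(a, b) is b/(a+1) = 32.17/10 ≈ 3.2170.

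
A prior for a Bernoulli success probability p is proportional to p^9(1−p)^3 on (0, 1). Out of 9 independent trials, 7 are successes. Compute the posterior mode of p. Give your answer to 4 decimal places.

p̂_MAP = 0.7619

The prior density ∝ p^9(1−p)^3 is the kernel of Beta(10, 4).
Data: 7 successes in 9 trials. The binomial likelihood contributes p^7(1−p)^2, so the posterior is Beta(10+7, 4+2) = Beta(17, 6).
For Beta(a, b) with a, b > 1 the mode is (a−1)/(a+b−2) = 16/21 ≈ 0.7619.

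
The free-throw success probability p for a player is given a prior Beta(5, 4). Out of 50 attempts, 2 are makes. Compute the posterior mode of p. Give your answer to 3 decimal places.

p̂_MAP = 0.105

Prior: Beta(5, 4).
Data: 2 successes in 50 trials. The binomial likelihood contributes p^2(1−p)^48, so the posterior is Beta(5+2, 4+48) = Beta(7, 52).
For Beta(a, b) with a, b > 1 the mode is (a−1)/(a+b−2) = 6/57 ≈ 0.105.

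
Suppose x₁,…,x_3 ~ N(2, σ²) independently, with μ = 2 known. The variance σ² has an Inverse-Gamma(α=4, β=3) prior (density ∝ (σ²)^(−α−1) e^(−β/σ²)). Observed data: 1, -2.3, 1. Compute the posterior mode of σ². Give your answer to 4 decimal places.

Sum of squared deviations about the known mean: SS = (1−2)² + (-2.3−2)² + (1−2)² = 20.49.
The Normal likelihood contributes (σ²)^(−n/2) exp(−SS/(2σ²)), so the posterior is Inverse-Gamma(α + n/2, β + SS/2) = Inverse-Gamma(5.5, 13.245).
The mode of Inverse-Gamma(a, b) is b/(a+1) = 13.245/6.5 ≈ 2.0377.

σ̂²_MAP = 2.0377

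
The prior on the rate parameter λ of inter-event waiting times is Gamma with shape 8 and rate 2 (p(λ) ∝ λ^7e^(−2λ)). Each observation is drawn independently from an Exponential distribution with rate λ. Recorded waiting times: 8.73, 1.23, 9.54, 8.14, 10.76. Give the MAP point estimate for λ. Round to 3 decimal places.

λ̂_MAP = 0.297

The Exponential(rate=λ) likelihood is ∝ λ^n e^(−λΣtᵢ). Here n = 5 and Σtᵢ = 8.73 + 1.23 + 9.54 + 8.14 + 10.76 = 38.40.
Posterior ∝ λ^7e^(−2λ) · λ^5e^(−38.40λ) = λ^12e^(−40.40λ), i.e. Gamma(13, 40.40).
Mode = (a−1)/b = 12/40.40 ≈ 0.297.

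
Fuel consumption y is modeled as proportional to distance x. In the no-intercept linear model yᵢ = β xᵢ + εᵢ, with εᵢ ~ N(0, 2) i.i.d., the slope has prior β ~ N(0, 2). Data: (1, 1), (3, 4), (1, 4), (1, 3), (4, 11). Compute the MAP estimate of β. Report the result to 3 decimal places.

log p(β | y) = −Σ(yᵢ − βxᵢ)²/(2·2) − β²/(2·2) + const.
Setting the derivative to zero: Σxᵢ(yᵢ − βxᵢ)/2 − β/2 = 0, so β = Σxᵢyᵢ / (Σxᵢ² + σ²/τ²).
Σxᵢyᵢ = 1·1 + 3·4 + 1·4 + 1·3 + 4·11 = 64; Σxᵢ² = 28; σ²/τ² = 1.
β̂_MAP = 64 / (28 + 1) = 64/29 ≈ 2.207.

β̂_MAP = 2.207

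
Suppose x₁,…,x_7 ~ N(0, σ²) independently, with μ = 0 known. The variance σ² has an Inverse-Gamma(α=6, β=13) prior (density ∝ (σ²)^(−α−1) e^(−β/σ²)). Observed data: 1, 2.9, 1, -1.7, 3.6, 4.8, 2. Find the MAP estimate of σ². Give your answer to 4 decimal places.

Sum of squared deviations about the known mean: SS = (1−0)² + (2.9−0)² + (1−0)² + (-1.7−0)² + (3.6−0)² + (4.8−0)² + (2−0)² = 53.3.
The Normal likelihood contributes (σ²)^(−n/2) exp(−SS/(2σ²)), so the posterior is Inverse-Gamma(α + n/2, β + SS/2) = Inverse-Gamma(9.5, 39.65).
The mode of Inverse-Gamma(a, b) is b/(a+1) = 39.65/10.5 ≈ 3.7762.

σ̂²_MAP = 3.7762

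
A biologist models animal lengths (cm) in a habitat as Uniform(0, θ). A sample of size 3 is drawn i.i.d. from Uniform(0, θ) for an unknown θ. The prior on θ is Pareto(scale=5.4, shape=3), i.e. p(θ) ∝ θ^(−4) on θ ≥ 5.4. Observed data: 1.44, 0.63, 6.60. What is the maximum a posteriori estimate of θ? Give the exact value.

θ̂_MAP = 6.60

The Uniform(0, θ) likelihood is θ^(−n) for θ ≥ max(xᵢ), zero otherwise. Here max(xᵢ) = 6.60.
Posterior ∝ θ^(−4) · θ^(−3) = θ^(−7) on θ ≥ max(5.4, 6.60) = 6.60.
This density is strictly decreasing in θ, so the posterior mode lies at the lower boundary of the support.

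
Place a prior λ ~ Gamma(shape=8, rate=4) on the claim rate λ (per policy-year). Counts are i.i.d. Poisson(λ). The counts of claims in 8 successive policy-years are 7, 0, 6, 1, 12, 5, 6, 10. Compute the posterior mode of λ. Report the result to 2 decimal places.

λ̂_MAP = 4.50

Σxᵢ = 7+0+6+1+12+5+6+10 = 47, with n = 8.
Posterior ∝ λ^7e^(−4λ) · λ^47e^(−8λ) = λ^54e^(−12λ), i.e. Gamma(shape=55, rate=12).
The mode of a Gamma(a, b) with a ≥ 1 (shape–rate) is (a−1)/b = 54/12 ≈ 4.50.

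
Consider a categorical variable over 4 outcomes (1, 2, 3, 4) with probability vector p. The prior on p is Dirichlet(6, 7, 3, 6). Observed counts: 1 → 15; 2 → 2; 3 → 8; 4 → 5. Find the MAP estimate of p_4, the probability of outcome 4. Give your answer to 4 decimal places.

The posterior is Dirichlet(αᵢ + nᵢ) = Dirichlet(21, 9, 11, 11).
For a Dirichlet(a₁,…,a_K) with all aᵢ > 1, the mode has j-th component (aⱼ − 1)/(Σaᵢ − K).
Here Σaᵢ = 52 and K = 4, so p_4 = (11 − 1)/(52 − 4) = 10/48 ≈ 0.2083.

MAP estimate: 0.2083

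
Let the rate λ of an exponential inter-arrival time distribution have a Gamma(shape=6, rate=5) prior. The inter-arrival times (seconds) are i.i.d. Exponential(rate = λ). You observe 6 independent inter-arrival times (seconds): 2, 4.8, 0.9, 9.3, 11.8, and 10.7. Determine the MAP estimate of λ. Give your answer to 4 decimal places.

The Exponential(rate=λ) likelihood is ∝ λ^n e^(−λΣtᵢ). Here n = 6 and Σtᵢ = 2 + 4.8 + 0.9 + 9.3 + 11.8 + 10.7 = 39.5.
Posterior ∝ λ^5e^(−5λ) · λ^6e^(−39.5λ) = λ^11e^(−44.5λ), i.e. Gamma(12, 44.5).
Mode = (a−1)/b = 11/44.5 ≈ 0.2472.

λ̂_MAP = 0.2472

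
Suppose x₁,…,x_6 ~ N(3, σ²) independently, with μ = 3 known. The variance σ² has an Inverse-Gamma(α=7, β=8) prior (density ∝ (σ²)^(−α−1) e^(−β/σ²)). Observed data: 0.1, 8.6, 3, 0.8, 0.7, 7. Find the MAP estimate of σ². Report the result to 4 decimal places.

σ̂²_MAP = 3.7227

Sum of squared deviations about the known mean: SS = (0.1−3)² + (8.6−3)² + (3−3)² + (0.8−3)² + (0.7−3)² + (7−3)² = 65.9.
The Normal likelihood contributes (σ²)^(−n/2) exp(−SS/(2σ²)), so the posterior is Inverse-Gamma(α + n/2, β + SS/2) = Inverse-Gamma(10, 40.95).
The mode of Inverse-Gamma(a, b) is b/(a+1) = 40.95/11 ≈ 3.7227.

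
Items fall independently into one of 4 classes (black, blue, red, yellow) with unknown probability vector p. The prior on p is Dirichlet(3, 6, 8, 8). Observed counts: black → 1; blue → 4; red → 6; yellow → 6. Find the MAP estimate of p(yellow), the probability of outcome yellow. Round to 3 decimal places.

The posterior is Dirichlet(αᵢ + nᵢ) = Dirichlet(4, 10, 14, 14).
For a Dirichlet(a₁,…,a_K) with all aᵢ > 1, the mode has j-th component (aⱼ − 1)/(Σaᵢ − K).
Here Σaᵢ = 42 and K = 4, so p(yellow) = (14 − 1)/(42 − 4) = 13/38 ≈ 0.342.

MAP estimate of p(yellow) = 0.342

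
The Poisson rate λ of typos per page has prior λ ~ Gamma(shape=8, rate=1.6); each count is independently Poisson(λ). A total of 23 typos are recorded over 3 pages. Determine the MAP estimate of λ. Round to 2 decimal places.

λ̂_MAP = 6.52

Σxᵢ = 23, n = 3.
Posterior ∝ λ^7e^(−1.6λ) · λ^23e^(−3λ) = λ^30e^(−4.6λ), i.e. Gamma(shape=31, rate=4.6).
The mode of a Gamma(a, b) with a ≥ 1 (shape–rate) is (a−1)/b = 30/4.6 ≈ 6.52.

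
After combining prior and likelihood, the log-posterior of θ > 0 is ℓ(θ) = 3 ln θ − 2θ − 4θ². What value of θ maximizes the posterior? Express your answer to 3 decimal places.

ℓ'(θ) = 3/θ − 2 − 8θ. Setting this to zero and multiplying by θ: 8θ² + 2θ − 3 = 0.
θ = (−2 + √(2² + 4·8·3)) / (2·8) = (−2 + √100) / 16 = (−2 + 10)/16 = 1/2.
ℓ''(θ) = −3/θ² − 8 < 0, confirming a maximum.

θ̂_MAP = 0.500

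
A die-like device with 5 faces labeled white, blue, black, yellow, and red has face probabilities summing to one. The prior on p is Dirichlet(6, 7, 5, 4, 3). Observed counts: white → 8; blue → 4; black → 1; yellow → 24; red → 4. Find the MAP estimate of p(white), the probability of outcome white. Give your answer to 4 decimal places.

The posterior is Dirichlet(αᵢ + nᵢ) = Dirichlet(14, 11, 6, 28, 7).
For a Dirichlet(a₁,…,a_K) with all aᵢ > 1, the mode has j-th component (aⱼ − 1)/(Σaᵢ − K).
Here Σaᵢ = 66 and K = 5, so p(white) = (14 − 1)/(66 − 5) = 13/61 ≈ 0.2131.

MAP estimate of p(white) = 0.2131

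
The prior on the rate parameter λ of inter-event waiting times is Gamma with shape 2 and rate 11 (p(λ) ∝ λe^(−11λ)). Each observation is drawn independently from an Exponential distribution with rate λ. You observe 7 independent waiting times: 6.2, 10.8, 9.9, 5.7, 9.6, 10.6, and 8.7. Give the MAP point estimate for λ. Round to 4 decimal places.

λ̂_MAP = 0.1103

The Exponential(rate=λ) likelihood is ∝ λ^n e^(−λΣtᵢ). Here n = 7 and Σtᵢ = 6.2 + 10.8 + 9.9 + 5.7 + 9.6 + 10.6 + 8.7 = 61.5.
Posterior ∝ λe^(−11λ) · λ^7e^(−61.5λ) = λ^8e^(−72.5λ), i.e. Gamma(9, 72.5).
Mode = (a−1)/b = 8/72.5 ≈ 0.1103.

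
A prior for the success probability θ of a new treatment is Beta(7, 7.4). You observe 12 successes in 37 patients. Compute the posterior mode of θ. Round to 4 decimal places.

Prior: Beta(7, 7.4).
Data: 12 successes in 37 trials. The binomial likelihood contributes θ^12(1−θ)^25, so the posterior is Beta(7+12, 7.4+25) = Beta(19, 32.4).
For Beta(a, b) with a, b > 1 the mode is (a−1)/(a+b−2) = 18/49.4 ≈ 0.3644.

θ̂_MAP = 0.3644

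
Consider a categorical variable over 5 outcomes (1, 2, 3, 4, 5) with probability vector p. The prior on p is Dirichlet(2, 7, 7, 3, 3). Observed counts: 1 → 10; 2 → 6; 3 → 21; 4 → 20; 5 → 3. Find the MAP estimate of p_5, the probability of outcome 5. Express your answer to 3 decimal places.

MAP estimate: 0.065

The posterior is Dirichlet(αᵢ + nᵢ) = Dirichlet(12, 13, 28, 23, 6).
For a Dirichlet(a₁,…,a_K) with all aᵢ > 1, the mode has j-th component (aⱼ − 1)/(Σaᵢ − K).
Here Σaᵢ = 82 and K = 5, so p_5 = (6 − 1)/(82 − 5) = 5/77 ≈ 0.065.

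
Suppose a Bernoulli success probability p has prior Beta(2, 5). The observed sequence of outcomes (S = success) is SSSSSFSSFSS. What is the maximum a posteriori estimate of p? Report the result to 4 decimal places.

Prior: Beta(2, 5).
Data: 9 successes in 11 trials (from the sequence). The binomial likelihood contributes p^9(1−p)^2, so the posterior is Beta(2+9, 5+2) = Beta(11, 7).
For Beta(a, b) with a, b > 1 the mode is (a−1)/(a+b−2) = 10/16 ≈ 0.6250.

p̂_MAP = 0.6250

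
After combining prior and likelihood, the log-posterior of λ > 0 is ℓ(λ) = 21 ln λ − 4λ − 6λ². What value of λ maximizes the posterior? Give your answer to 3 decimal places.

λ̂_MAP = 1.167

ℓ'(λ) = 21/λ − 4 − 12λ. Setting this to zero and multiplying by λ: 12λ² + 4λ − 21 = 0.
λ = (−4 + √(4² + 4·12·21)) / (2·12) = (−4 + √1024) / 24 = (−4 + 32)/24 = 7/6.
ℓ''(λ) = −21/λ² − 12 < 0, confirming a maximum.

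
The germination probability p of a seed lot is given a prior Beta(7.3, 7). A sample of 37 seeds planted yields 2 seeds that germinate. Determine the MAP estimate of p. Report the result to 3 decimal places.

p̂_MAP = 0.168

Prior: Beta(7.3, 7).
Data: 2 successes in 37 trials. The binomial likelihood contributes p^2(1−p)^35, so the posterior is Beta(7.3+2, 7+35) = Beta(9.3, 42).
For Beta(a, b) with a, b > 1 the mode is (a−1)/(a+b−2) = 8.3/49.3 ≈ 0.168.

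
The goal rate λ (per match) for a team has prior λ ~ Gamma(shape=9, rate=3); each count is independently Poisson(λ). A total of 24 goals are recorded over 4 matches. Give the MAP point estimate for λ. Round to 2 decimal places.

λ̂_MAP = 4.57

Σxᵢ = 24, n = 4.
Posterior ∝ λ^8e^(−3λ) · λ^24e^(−4λ) = λ^32e^(−7λ), i.e. Gamma(shape=33, rate=7).
The mode of a Gamma(a, b) with a ≥ 1 (shape–rate) is (a−1)/b = 32/7 ≈ 4.57.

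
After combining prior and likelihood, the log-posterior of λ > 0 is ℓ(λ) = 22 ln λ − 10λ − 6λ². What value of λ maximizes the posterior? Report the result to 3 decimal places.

λ̂_MAP = 1.000

ℓ'(λ) = 22/λ − 10 − 12λ. Setting this to zero and multiplying by λ: 12λ² + 10λ − 22 = 0.
λ = (−10 + √(10² + 4·12·22)) / (2·12) = (−10 + √1156) / 24 = (−10 + 34)/24 = 1.
ℓ''(λ) = −22/λ² − 12 < 0, confirming a maximum.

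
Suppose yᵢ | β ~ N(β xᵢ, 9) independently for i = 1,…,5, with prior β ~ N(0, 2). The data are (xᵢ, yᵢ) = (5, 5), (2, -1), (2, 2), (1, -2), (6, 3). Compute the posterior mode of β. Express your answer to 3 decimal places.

β̂_MAP = 0.577

log p(β | y) = −Σ(yᵢ − βxᵢ)²/(2·9) − β²/(2·2) + const.
Setting the derivative to zero: Σxᵢ(yᵢ − βxᵢ)/9 − β/2 = 0, so β = Σxᵢyᵢ / (Σxᵢ² + σ²/τ²).
Σxᵢyᵢ = 5·5 + 2·(-1) + 2·2 + 1·(-2) + 6·3 = 43; Σxᵢ² = 70; σ²/τ² = 4.5.
β̂_MAP = 43 / (70 + 4.5) = 43/74.5 ≈ 0.577.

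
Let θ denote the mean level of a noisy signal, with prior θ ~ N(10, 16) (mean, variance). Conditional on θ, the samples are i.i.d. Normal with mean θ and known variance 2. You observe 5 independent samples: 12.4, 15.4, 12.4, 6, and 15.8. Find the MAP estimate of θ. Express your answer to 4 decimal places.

θ̂_MAP = 12.3415

n = 5; x̄ = (12.4 + 15.4 + 12.4 + 6 + 15.8)/5 = 62/5 = 12.4.
For a Normal prior and Normal likelihood with known variance, the posterior is Normal; its mode equals its mean, the precision-weighted average.
Prior precision 1/σ₀² = 1/16 = 0.0625; data precision n/σ² = 5/2 = 2.5.
θ̂ = (0.0625·10 + 2.5·12.4) / (0.0625 + 2.5) = 31.625/2.5625 = 506/41 ≈ 12.3415.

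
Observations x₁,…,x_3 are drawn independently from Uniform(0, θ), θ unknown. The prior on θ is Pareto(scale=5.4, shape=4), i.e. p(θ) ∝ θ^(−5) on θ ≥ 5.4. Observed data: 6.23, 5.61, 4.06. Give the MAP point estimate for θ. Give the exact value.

θ̂_MAP = 6.23

The Uniform(0, θ) likelihood is θ^(−n) for θ ≥ max(xᵢ), zero otherwise. Here max(xᵢ) = 6.23.
Posterior ∝ θ^(−5) · θ^(−3) = θ^(−8) on θ ≥ max(5.4, 6.23) = 6.23.
This density is strictly decreasing in θ, so the posterior mode lies at the lower boundary of the support.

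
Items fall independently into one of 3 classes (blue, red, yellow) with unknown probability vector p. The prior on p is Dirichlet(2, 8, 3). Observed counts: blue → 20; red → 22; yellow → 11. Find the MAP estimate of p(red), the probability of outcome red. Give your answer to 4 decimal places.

MAP estimate of p(red) = 0.4603

The posterior is Dirichlet(αᵢ + nᵢ) = Dirichlet(22, 30, 14).
For a Dirichlet(a₁,…,a_K) with all aᵢ > 1, the mode has j-th component (aⱼ − 1)/(Σaᵢ − K).
Here Σaᵢ = 66 and K = 3, so p(red) = (30 − 1)/(66 − 3) = 29/63 ≈ 0.4603.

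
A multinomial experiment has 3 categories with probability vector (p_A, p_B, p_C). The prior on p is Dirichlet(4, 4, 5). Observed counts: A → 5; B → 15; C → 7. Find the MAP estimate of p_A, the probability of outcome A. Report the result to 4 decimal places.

The posterior is Dirichlet(αᵢ + nᵢ) = Dirichlet(9, 19, 12).
For a Dirichlet(a₁,…,a_K) with all aᵢ > 1, the mode has j-th component (aⱼ − 1)/(Σaᵢ − K).
Here Σaᵢ = 40 and K = 3, so p_A = (9 − 1)/(40 − 3) = 8/37 ≈ 0.2162.

MAP estimate of p_A = 0.2162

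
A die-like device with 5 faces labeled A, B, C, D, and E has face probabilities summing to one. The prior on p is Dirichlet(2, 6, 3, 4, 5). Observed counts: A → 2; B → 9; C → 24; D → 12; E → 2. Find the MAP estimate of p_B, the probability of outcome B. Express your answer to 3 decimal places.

The posterior is Dirichlet(αᵢ + nᵢ) = Dirichlet(4, 15, 27, 16, 7).
For a Dirichlet(a₁,…,a_K) with all aᵢ > 1, the mode has j-th component (aⱼ − 1)/(Σaᵢ − K).
Here Σaᵢ = 69 and K = 5, so p_B = (15 − 1)/(69 − 5) = 14/64 ≈ 0.219.

MAP estimate of p_B = 0.219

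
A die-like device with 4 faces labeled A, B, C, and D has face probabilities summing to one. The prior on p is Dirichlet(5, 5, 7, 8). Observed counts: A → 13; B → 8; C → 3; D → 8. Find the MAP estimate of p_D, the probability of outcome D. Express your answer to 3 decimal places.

MAP estimate of p_D = 0.283

The posterior is Dirichlet(αᵢ + nᵢ) = Dirichlet(18, 13, 10, 16).
For a Dirichlet(a₁,…,a_K) with all aᵢ > 1, the mode has j-th component (aⱼ − 1)/(Σaᵢ − K).
Here Σaᵢ = 57 and K = 4, so p_D = (16 − 1)/(57 − 4) = 15/53 ≈ 0.283.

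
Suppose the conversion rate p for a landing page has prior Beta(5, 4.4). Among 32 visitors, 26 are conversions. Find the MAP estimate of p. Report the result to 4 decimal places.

p̂_MAP = 0.7614

Prior: Beta(5, 4.4).
Data: 26 successes in 32 trials. The binomial likelihood contributes p^26(1−p)^6, so the posterior is Beta(5+26, 4.4+6) = Beta(31, 10.4).
For Beta(a, b) with a, b > 1 the mode is (a−1)/(a+b−2) = 30/39.4 ≈ 0.7614.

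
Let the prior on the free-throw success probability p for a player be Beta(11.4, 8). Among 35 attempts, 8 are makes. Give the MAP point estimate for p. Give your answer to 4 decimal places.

Prior: Beta(11.4, 8).
Data: 8 successes in 35 trials. The binomial likelihood contributes p^8(1−p)^27, so the posterior is Beta(11.4+8, 8+27) = Beta(19.4, 35).
For Beta(a, b) with a, b > 1 the mode is (a−1)/(a+b−2) = 18.4/52.4 ≈ 0.3511.

p̂_MAP = 0.3511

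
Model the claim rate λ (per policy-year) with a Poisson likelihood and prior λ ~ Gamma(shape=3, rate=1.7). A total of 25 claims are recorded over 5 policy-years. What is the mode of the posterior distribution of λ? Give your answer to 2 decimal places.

Σxᵢ = 25, n = 5.
Posterior ∝ λ^2e^(−1.7λ) · λ^25e^(−5λ) = λ^27e^(−6.7λ), i.e. Gamma(shape=28, rate=6.7).
The mode of a Gamma(a, b) with a ≥ 1 (shape–rate) is (a−1)/b = 27/6.7 ≈ 4.03.

λ̂_MAP = 4.03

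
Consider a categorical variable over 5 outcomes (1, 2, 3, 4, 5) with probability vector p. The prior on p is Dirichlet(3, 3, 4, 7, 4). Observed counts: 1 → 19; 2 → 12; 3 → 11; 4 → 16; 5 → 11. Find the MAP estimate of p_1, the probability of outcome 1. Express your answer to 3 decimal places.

The posterior is Dirichlet(αᵢ + nᵢ) = Dirichlet(22, 15, 15, 23, 15).
For a Dirichlet(a₁,…,a_K) with all aᵢ > 1, the mode has j-th component (aⱼ − 1)/(Σaᵢ − K).
Here Σaᵢ = 90 and K = 5, so p_1 = (22 − 1)/(90 − 5) = 21/85 ≈ 0.247.

MAP estimate: 0.247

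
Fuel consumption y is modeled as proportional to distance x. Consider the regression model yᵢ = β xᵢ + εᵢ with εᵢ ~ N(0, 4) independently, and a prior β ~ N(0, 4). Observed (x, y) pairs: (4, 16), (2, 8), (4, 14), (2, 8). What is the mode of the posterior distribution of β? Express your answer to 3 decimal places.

log p(β | y) = −Σ(yᵢ − βxᵢ)²/(2·4) − β²/(2·4) + const.
Setting the derivative to zero: Σxᵢ(yᵢ − βxᵢ)/4 − β/4 = 0, so β = Σxᵢyᵢ / (Σxᵢ² + σ²/τ²).
Σxᵢyᵢ = 4·16 + 2·8 + 4·14 + 2·8 = 152; Σxᵢ² = 40; σ²/τ² = 1.
β̂_MAP = 152 / (40 + 1) = 152/41 ≈ 3.707.

β̂_MAP = 3.707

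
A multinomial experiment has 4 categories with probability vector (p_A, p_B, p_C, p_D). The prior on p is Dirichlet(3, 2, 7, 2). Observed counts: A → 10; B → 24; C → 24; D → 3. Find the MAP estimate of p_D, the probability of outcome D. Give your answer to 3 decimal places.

The posterior is Dirichlet(αᵢ + nᵢ) = Dirichlet(13, 26, 31, 5).
For a Dirichlet(a₁,…,a_K) with all aᵢ > 1, the mode has j-th component (aⱼ − 1)/(Σaᵢ − K).
Here Σaᵢ = 75 and K = 4, so p_D = (5 − 1)/(75 − 4) = 4/71 ≈ 0.056.

MAP estimate of p_D = 0.056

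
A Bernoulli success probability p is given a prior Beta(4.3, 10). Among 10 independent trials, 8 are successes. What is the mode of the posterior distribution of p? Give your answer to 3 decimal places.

p̂_MAP = 0.507

Prior: Beta(4.3, 10).
Data: 8 successes in 10 trials. The binomial likelihood contributes p^8(1−p)^2, so the posterior is Beta(4.3+8, 10+2) = Beta(12.3, 12).
For Beta(a, b) with a, b > 1 the mode is (a−1)/(a+b−2) = 11.3/22.3 ≈ 0.507.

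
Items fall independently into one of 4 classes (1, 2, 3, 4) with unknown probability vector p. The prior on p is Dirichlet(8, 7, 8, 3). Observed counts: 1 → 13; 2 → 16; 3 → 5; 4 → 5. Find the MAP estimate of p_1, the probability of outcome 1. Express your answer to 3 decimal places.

MAP estimate: 0.328

The posterior is Dirichlet(αᵢ + nᵢ) = Dirichlet(21, 23, 13, 8).
For a Dirichlet(a₁,…,a_K) with all aᵢ > 1, the mode has j-th component (aⱼ − 1)/(Σaᵢ − K).
Here Σaᵢ = 65 and K = 4, so p_1 = (21 − 1)/(65 − 4) = 20/61 ≈ 0.328.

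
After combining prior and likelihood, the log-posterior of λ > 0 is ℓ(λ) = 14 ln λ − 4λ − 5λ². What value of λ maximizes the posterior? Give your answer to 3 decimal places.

ℓ'(λ) = 14/λ − 4 − 10λ. Setting this to zero and multiplying by λ: 10λ² + 4λ − 14 = 0.
λ = (−4 + √(4² + 4·10·14)) / (2·10) = (−4 + √576) / 20 = (−4 + 24)/20 = 1.
ℓ''(λ) = −14/λ² − 10 < 0, confirming a maximum.

λ̂_MAP = 1.000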